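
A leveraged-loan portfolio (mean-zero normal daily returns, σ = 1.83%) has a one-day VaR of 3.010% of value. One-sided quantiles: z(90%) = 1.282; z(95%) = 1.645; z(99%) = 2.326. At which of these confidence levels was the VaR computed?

Implied z = VaR/σ = 3.010 / 1.83 = 1.645.
This matches z(95%) = 1.645.

95%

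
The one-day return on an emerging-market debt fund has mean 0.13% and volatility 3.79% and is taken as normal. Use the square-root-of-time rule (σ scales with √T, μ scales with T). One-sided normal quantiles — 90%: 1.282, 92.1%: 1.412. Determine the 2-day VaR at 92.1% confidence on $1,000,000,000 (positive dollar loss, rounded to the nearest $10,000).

$73,080,000

σ_{2d} = 3.79% × √2 = 5.360%; μ_{2d} = 2 × 0.13% = 0.260%.
VaR = −(0.260%) + 1.412 × 5.360% = 7.308%.
On $1,000,000,000: 0.07308 × $1,000,000,000 = $73,080,000.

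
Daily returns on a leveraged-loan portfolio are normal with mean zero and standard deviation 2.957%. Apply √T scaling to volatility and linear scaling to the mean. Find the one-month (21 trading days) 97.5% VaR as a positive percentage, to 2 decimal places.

At 97.5%, z = 1.960.
σ_{21d} = 2.957% × √21 = 13.551%.
VaR = 1.960 × 13.551% = 26.560%.

26.56%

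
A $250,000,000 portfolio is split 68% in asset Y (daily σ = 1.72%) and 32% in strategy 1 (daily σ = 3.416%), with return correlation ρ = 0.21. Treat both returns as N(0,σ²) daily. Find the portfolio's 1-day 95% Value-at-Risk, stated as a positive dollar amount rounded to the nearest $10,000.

$7,240,000

σ_p² = 0.68²·1.72² + 0.32²·3.416² + 2·0.21·0.68·0.32·1.72·3.416 = 3.0999 (%²).
σ_p = √3.0999 = 1.761%.
At 95%, z = 1.645.
VaR = 1.645 × 1.761% = 2.897%; on $250,000,000 that is $7,242,500.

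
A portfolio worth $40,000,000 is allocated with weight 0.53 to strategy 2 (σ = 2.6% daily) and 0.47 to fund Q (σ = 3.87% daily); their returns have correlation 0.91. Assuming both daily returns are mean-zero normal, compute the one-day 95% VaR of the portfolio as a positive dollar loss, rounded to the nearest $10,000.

$2,060,000

σ_p² = 0.53²·2.6² + 0.47²·3.87² + 2·0.91·0.53·0.47·2.6·3.87 = 9.7690 (%²).
σ_p = √9.7690 = 3.126%.
At 95%, z = 1.645.
VaR = 1.645 × 3.126% = 5.142%; on $40,000,000 that is $2,056,800.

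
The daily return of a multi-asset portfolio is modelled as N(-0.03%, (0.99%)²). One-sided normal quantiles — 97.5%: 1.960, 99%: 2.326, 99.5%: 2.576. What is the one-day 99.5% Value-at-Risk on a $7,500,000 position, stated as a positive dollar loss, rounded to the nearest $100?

VaR = −μ + z·σ = −(-0.03%) + 2.576 × 0.99% = 2.580%.
On $7,500,000: 0.02580 × $7,500,000 = $193,500.

$193,500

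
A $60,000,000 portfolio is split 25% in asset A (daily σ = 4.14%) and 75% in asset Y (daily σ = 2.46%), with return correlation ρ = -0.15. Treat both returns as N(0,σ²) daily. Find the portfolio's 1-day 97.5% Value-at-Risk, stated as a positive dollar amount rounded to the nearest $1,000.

$2,323,000

σ_p² = 0.25²·4.14² + 0.75²·2.46² + 2·-0.15·0.25·0.75·4.14·2.46 = 3.9024 (%²).
σ_p = √3.9024 = 1.975%.
At 97.5%, z = 1.960.
VaR = 1.960 × 1.975% = 3.871%; on $60,000,000 that is $2,322,600.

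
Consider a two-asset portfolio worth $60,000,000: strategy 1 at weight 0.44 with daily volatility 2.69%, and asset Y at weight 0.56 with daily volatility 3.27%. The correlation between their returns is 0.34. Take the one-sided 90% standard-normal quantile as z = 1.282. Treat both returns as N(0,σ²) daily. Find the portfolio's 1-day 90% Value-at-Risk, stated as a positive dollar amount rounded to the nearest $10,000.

σ_p² = 0.44²·2.69² + 0.56²·3.27² + 2·0.34·0.44·0.56·2.69·3.27 = 6.2280 (%²).
σ_p = √6.2280 = 2.496%.
VaR = 1.282 × 2.496% = 3.200%; on $60,000,000 that is $1,920,000.

$1,920,000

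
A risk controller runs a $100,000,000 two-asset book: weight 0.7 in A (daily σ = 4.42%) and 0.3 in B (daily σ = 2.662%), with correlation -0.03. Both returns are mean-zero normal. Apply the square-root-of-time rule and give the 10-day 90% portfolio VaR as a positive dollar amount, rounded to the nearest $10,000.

$12,860,000

σ_p = √(0.7²·4.42² + 0.3²·2.662² + 2·-0.03·0.7·0.3·4.42·2.662) = 3.172%.
σ_{10d} = 3.172% × √10 = 10.031%.
z(90%) = 1.282.
VaR = 1.282 × 10.031% = 12.860%; on $100,000,000 that is $12,860,000.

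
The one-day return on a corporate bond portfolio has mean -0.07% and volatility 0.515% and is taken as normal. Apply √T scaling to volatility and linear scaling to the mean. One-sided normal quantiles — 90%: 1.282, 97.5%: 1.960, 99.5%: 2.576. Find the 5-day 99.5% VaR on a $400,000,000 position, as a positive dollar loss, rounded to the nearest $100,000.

$13,300,000

σ_{5d} = 0.515% × √5 = 1.152%; μ_{5d} = 5 × -0.07% = -0.350%.
VaR = −(-0.350%) + 2.576 × 1.152% = 3.318%.
On $400,000,000: 0.03318 × $400,000,000 = $13,272,000.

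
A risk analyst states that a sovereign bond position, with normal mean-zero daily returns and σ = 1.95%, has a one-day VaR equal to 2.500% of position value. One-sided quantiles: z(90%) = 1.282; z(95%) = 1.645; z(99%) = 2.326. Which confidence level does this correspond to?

Implied z = VaR/σ = 2.500 / 1.95 = 1.282.
This matches z(90%) = 1.282.

90%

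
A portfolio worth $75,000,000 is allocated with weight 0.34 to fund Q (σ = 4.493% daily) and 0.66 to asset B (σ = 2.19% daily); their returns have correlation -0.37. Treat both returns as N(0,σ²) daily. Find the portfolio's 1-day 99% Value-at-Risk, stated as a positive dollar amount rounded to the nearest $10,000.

$2,910,000

σ_p² = 0.34²·4.493² + 0.66²·2.19² + 2·-0.37·0.34·0.66·4.493·2.19 = 2.7889 (%²).
σ_p = √2.7889 = 1.670%.
At 99%, z = 2.326.
VaR = 2.326 × 1.670% = 3.884%; on $75,000,000 that is $2,913,000.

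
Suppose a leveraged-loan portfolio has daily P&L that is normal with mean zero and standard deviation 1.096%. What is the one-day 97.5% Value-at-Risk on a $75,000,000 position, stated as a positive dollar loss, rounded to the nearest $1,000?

$1,611,000

At 97.5% one-sided, z = 1.960.
VaR = z·σ = 1.960 × 1.096% = 2.148%.
On $75,000,000: 0.02148 × $75,000,000 = $1,611,000.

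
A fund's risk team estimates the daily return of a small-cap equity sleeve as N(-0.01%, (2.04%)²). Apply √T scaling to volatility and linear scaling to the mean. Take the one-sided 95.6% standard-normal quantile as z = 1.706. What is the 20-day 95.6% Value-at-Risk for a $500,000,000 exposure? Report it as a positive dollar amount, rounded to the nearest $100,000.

$78,800,000

σ_{20d} = 2.04% × √20 = 9.123%; μ_{20d} = 20 × -0.01% = -0.200%.
VaR = −(-0.200%) + 1.706 × 9.123% = 15.764%.
On $500,000,000: 0.15764 × $500,000,000 = $78,820,000.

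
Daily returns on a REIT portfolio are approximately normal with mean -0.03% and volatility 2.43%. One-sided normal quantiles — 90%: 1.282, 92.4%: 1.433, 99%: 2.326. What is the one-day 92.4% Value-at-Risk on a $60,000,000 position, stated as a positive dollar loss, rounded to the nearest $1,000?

$2,107,000

VaR = −μ + z·σ = −(-0.03%) + 1.433 × 2.43% = 3.512%.
On $60,000,000: 0.03512 × $60,000,000 = $2,107,200.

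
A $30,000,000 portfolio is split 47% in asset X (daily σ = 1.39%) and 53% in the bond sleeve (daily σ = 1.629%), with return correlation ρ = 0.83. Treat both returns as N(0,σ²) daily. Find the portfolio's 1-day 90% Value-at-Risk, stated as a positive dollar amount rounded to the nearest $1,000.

$558,000

σ_p² = 0.47²·1.39² + 0.53²·1.629² + 2·0.83·0.47·0.53·1.39·1.629 = 2.1085 (%²).
σ_p = √2.1085 = 1.452%.
At 90%, z = 1.282.
VaR = 1.282 × 1.452% = 1.861%; on $30,000,000 that is $558,300.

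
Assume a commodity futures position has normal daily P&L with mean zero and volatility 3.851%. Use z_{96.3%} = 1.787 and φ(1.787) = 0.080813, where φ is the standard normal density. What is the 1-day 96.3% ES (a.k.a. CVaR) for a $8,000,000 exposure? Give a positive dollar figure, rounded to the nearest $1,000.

Tail multiplier: φ(z)/(1−α) = 0.080813 / 0.037 = 2.184.
ES = 3.851% × 2.184 = 8.411%.
On $8,000,000: 0.08411 × $8,000,000 = $672,880.

$673,000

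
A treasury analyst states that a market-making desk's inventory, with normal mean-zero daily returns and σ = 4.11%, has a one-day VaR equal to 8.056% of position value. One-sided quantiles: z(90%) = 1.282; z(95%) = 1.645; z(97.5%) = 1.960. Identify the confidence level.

97.5%

Implied z = VaR/σ = 8.056 / 4.11 = 1.960.
This matches z(97.5%) = 1.960.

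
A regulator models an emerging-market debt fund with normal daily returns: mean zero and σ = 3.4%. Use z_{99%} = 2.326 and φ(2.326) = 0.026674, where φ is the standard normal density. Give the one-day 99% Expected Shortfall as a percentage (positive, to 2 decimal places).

Tail multiplier: φ(z)/(1−α) = 0.026674 / 0.01 = 2.667.
ES = 3.4% × 2.667 = 9.068%.

9.07%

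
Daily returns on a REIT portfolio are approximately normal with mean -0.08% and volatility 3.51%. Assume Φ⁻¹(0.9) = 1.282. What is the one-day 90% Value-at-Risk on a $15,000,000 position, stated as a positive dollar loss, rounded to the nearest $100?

VaR = −μ + z·σ = −(-0.08%) + 1.282 × 3.51% = 4.580%.
On $15,000,000: 0.04580 × $15,000,000 = $687,000.

$687,000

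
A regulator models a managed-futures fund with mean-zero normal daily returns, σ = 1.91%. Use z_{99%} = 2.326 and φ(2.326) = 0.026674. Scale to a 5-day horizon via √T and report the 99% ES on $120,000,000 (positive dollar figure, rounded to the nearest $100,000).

$13,700,000

σ_{5d} = 1.91% × √5 = 4.271%.
ES multiplier = φ(z)/(1−α) = 0.026674/0.01 = 2.667.
ES = 4.271% × 2.667 = 11.391%; on $120,000,000: $13,669,200.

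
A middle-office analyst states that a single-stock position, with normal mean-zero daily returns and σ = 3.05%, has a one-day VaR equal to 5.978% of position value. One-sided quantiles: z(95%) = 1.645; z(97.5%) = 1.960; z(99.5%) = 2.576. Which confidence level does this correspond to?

97.5%

Implied z = VaR/σ = 5.978 / 3.05 = 1.960.
This matches z(97.5%) = 1.960.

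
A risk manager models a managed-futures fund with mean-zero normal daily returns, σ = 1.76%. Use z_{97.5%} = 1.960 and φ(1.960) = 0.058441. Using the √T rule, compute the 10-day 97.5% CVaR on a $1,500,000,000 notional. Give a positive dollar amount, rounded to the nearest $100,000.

σ_{10d} = 1.76% × √10 = 5.566%.
ES multiplier = φ(z)/(1−α) = 0.058441/0.025 = 2.338.
ES = 5.566% × 2.338 = 13.013%; on $1,500,000,000: $195,195,000.

$195,200,000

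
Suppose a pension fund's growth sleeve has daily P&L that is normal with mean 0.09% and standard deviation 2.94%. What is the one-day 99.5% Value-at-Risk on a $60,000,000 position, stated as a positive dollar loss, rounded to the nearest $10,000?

At 99.5% one-sided, z = 2.576.
VaR = −μ + z·σ = −(0.09%) + 2.576 × 2.94% = 7.483%.
On $60,000,000: 0.07483 × $60,000,000 = $4,489,800.

$4,490,000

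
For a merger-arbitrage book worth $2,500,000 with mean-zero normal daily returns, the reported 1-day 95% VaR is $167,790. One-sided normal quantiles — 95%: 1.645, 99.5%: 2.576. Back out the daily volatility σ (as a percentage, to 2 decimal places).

4.08%

VaR as a fraction: $167,790 / $2,500,000 = 6.712%.
σ = VaR / z = 6.712% / 1.645 = 4.080%.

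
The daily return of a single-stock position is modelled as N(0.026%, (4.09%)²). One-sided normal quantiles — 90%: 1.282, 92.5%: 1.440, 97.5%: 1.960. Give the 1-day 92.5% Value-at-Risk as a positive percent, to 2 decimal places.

5.86%

VaR = −μ + z·σ = −(0.026%) + 1.440 × 4.09% = 5.864%.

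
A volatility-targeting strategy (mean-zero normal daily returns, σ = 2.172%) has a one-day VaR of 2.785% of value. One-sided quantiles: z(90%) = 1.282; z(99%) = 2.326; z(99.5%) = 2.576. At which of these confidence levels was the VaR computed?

Implied z = VaR/σ = 2.785 / 2.172 = 1.282.
This matches z(90%) = 1.282.

90%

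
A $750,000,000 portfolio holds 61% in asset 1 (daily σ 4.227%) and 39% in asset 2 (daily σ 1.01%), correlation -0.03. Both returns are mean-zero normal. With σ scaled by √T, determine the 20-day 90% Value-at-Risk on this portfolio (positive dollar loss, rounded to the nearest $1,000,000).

$112,000,000

σ_p = √(0.61²·4.227² + 0.39²·1.01² + 2·-0.03·0.61·0.39·4.227·1.01) = 2.597%.
σ_{20d} = 2.597% × √20 = 11.614%.
z(90%) = 1.282.
VaR = 1.282 × 11.614% = 14.889%; on $750,000,000 that is $111,667,500.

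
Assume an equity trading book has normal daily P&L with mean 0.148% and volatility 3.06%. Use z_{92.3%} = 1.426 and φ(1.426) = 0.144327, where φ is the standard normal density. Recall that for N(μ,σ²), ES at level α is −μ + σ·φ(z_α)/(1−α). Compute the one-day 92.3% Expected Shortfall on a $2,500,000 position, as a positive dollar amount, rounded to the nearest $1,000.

$140,000

Tail multiplier: φ(z)/(1−α) = 0.144327 / 0.077 = 1.874.
ES = −(0.148%) + 3.06% × 1.874 = 5.586%.
On $2,500,000: 0.05586 × $2,500,000 = $139,650.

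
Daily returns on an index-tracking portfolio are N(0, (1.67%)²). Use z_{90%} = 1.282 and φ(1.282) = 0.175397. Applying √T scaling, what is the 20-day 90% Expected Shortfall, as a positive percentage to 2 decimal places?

σ_{20d} = 1.67% × √20 = 7.468%.
ES multiplier = φ(z)/(1−α) = 0.175397/0.1 = 1.754.
ES = 7.468% × 1.754 = 13.099%.

13.10%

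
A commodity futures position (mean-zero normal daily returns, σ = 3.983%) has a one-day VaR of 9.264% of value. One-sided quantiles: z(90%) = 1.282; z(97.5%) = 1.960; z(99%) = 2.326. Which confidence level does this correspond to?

Implied z = VaR/σ = 9.264 / 3.983 = 2.326.
This matches z(99%) = 2.326.

99%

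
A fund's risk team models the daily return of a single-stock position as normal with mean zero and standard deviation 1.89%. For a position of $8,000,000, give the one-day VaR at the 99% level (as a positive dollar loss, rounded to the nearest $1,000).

$352,000

At 99% one-sided, z = 2.326.
VaR = z·σ = 2.326 × 1.89% = 4.396%.
On $8,000,000: 0.04396 × $8,000,000 = $351,680.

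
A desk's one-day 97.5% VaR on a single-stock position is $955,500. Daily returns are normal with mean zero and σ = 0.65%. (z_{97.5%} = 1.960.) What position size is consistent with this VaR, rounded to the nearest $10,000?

VaR as a fraction of value: z·σ = 1.960 × 0.65% = 1.274%.
Position = $955,500 / 0.01274 = $75,000,000.

$75,000,000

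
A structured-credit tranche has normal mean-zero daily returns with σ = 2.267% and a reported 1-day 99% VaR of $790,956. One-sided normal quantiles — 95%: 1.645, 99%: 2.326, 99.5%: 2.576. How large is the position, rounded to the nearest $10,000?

$15,000,000

VaR as a fraction of value: z·σ = 2.326 × 2.267% = 5.27304%.
Position = $790,956 / 0.0527304 = $14,999,994.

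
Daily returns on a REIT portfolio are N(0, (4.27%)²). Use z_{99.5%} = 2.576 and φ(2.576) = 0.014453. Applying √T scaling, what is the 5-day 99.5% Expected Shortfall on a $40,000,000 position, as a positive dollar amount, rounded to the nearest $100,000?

$11,000,000

σ_{5d} = 4.27% × √5 = 9.548%.
ES multiplier = φ(z)/(1−α) = 0.014453/0.005 = 2.891.
ES = 9.548% × 2.891 = 27.603%; on $40,000,000: $11,041,200.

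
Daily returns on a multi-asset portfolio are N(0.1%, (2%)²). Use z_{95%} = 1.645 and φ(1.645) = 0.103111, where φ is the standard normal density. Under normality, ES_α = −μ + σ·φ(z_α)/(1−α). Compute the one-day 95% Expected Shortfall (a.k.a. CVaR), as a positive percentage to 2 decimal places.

4.02%

Tail multiplier: φ(z)/(1−α) = 0.103111 / 0.05 = 2.062.
ES = −(0.1%) + 2% × 2.062 = 4.024%.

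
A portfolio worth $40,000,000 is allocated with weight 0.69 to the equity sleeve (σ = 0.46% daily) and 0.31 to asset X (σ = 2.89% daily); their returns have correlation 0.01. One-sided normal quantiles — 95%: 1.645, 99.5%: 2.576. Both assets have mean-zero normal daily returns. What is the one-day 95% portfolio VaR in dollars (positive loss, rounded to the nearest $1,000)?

$627,000

σ_p² = 0.69²·0.46² + 0.31²·2.89² + 2·0.01·0.69·0.31·0.46·2.89 = 0.9091 (%²).
σ_p = √0.9091 = 0.953%.
VaR = 1.645 × 0.953% = 1.568%; on $40,000,000 that is $627,200.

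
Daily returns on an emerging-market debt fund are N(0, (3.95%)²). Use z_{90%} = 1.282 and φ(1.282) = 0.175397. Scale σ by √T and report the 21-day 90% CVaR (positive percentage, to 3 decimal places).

σ_{21d} = 3.95% × √21 = 18.101%.
ES multiplier = φ(z)/(1−α) = 0.175397/0.1 = 1.754.
ES = 18.101% × 1.754 = 31.749%.

31.749%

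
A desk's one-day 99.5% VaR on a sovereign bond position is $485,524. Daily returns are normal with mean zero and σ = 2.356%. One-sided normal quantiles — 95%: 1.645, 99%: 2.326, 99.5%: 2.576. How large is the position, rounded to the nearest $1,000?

$8,000,000

VaR as a fraction of value: z·σ = 2.576 × 2.356% = 6.06906%.
Position = $485,524 / 0.0606906 = $7,999,992.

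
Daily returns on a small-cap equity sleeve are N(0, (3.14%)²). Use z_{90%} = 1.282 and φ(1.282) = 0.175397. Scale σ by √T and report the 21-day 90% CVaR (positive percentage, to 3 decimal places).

σ_{21d} = 3.14% × √21 = 14.389%.
ES multiplier = φ(z)/(1−α) = 0.175397/0.1 = 1.754.
ES = 14.389% × 1.754 = 25.238%.

25.238%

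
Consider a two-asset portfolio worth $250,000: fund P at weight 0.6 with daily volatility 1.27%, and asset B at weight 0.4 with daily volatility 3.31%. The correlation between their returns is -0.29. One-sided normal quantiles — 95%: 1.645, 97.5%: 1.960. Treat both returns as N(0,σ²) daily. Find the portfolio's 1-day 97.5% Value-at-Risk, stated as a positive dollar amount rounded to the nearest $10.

σ_p² = 0.6²·1.27² + 0.4²·3.31² + 2·-0.29·0.6·0.4·1.27·3.31 = 1.7485 (%²).
σ_p = √1.7485 = 1.322%.
VaR = 1.960 × 1.322% = 2.591%; on $250,000 that is $6,478.

$6,480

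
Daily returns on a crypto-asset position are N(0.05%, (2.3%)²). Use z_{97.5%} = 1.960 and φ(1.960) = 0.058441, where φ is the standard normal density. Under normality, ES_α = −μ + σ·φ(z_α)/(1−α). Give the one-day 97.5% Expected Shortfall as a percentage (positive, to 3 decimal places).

5.327%

Tail multiplier: φ(z)/(1−α) = 0.058441 / 0.025 = 2.338.
ES = −(0.05%) + 2.3% × 2.338 = 5.327%.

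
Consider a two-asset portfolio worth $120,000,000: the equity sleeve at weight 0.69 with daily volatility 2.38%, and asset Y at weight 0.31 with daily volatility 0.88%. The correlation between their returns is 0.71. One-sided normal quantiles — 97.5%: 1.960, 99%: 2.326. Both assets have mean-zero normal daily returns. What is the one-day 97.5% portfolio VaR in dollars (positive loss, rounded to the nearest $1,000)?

σ_p² = 0.69²·2.38² + 0.31²·0.88² + 2·0.71·0.69·0.31·2.38·0.88 = 3.4074 (%²).
σ_p = √3.4074 = 1.846%.
VaR = 1.960 × 1.846% = 3.618%; on $120,000,000 that is $4,341,600.

$4,342,000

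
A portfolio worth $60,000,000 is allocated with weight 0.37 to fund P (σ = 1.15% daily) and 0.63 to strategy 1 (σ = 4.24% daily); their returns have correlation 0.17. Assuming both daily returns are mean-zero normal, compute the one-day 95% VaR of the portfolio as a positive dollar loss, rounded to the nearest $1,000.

$2,739,000

σ_p² = 0.37²·1.15² + 0.63²·4.24² + 2·0.17·0.37·0.63·1.15·4.24 = 7.7028 (%²).
σ_p = √7.7028 = 2.775%.
At 95%, z = 1.645.
VaR = 1.645 × 2.775% = 4.565%; on $60,000,000 that is $2,739,000.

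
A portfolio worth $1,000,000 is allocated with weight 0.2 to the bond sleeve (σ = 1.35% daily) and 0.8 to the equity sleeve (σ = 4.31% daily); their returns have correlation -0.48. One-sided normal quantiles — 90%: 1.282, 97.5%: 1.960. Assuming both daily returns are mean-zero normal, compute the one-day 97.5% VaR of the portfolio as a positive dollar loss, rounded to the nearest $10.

$65,210

σ_p² = 0.2²·1.35² + 0.8²·4.31² + 2·-0.48·0.2·0.8·1.35·4.31 = 11.0679 (%²).
σ_p = √11.0679 = 3.327%.
VaR = 1.960 × 3.327% = 6.521%; on $1,000,000 that is $65,210.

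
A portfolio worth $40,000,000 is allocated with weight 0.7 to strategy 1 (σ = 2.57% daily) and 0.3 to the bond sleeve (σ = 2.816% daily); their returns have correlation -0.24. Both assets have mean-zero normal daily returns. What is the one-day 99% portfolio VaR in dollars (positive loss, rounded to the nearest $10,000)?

σ_p² = 0.7²·2.57² + 0.3²·2.816² + 2·-0.24·0.7·0.3·2.57·2.816 = 3.2206 (%²).
σ_p = √3.2206 = 1.795%.
At 99%, z = 2.326.
VaR = 2.326 × 1.795% = 4.175%; on $40,000,000 that is $1,670,000.

$1,670,000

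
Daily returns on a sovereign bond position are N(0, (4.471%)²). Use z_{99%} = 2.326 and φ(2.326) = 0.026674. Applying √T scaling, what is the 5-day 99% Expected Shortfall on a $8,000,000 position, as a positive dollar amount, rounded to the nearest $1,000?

σ_{5d} = 4.471% × √5 = 9.997%.
ES multiplier = φ(z)/(1−α) = 0.026674/0.01 = 2.667.
ES = 9.997% × 2.667 = 26.662%; on $8,000,000: $2,132,960.

$2,133,000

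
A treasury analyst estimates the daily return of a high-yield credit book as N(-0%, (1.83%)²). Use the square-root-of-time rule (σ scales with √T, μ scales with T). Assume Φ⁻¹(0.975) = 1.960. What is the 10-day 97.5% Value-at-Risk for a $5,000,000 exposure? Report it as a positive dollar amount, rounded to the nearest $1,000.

$567,000

σ_{10d} = 1.83% × √10 = 5.787%.
VaR = 1.960 × 5.787% = 11.343%.
On $5,000,000: 0.11343 × $5,000,000 = $567,150.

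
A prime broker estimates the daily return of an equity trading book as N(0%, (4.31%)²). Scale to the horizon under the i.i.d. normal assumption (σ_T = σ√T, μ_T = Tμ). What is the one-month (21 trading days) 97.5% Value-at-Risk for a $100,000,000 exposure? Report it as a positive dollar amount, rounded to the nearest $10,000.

At 97.5%, z = 1.960.
σ_{21d} = 4.31% × √21 = 19.751%.
VaR = 1.960 × 19.751% = 38.712%.
On $100,000,000: 0.38712 × $100,000,000 = $38,712,000.

$38,710,000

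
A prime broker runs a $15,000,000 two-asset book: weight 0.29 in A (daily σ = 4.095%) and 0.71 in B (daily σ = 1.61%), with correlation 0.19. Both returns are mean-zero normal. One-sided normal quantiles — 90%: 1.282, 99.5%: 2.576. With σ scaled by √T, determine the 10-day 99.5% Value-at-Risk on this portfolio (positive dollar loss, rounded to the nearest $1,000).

$2,197,000

σ_p = √(0.29²·4.095² + 0.71²·1.61² + 2·0.19·0.29·0.71·4.095·1.61) = 1.798%.
σ_{10d} = 1.798% × √10 = 5.686%.
VaR = 2.576 × 5.686% = 14.647%; on $15,000,000 that is $2,197,050.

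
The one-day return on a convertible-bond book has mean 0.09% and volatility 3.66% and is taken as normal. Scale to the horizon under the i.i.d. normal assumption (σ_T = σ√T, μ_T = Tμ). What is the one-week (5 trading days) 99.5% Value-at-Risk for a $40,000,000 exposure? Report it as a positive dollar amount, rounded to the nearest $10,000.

At 99.5%, z = 2.576.
σ_{5d} = 3.66% × √5 = 8.184%; μ_{5d} = 5 × 0.09% = 0.450%.
VaR = −(0.450%) + 2.576 × 8.184% = 20.632%.
On $40,000,000: 0.20632 × $40,000,000 = $8,252,800.

$8,250,000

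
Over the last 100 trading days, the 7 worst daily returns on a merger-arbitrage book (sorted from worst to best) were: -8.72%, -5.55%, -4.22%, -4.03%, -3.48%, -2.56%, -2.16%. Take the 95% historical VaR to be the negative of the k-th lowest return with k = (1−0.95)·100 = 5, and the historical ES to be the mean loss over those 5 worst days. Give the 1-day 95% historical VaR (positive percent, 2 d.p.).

3.48%

k = 5; the 5th lowest return is -3.48%, so VaR = 3.48%.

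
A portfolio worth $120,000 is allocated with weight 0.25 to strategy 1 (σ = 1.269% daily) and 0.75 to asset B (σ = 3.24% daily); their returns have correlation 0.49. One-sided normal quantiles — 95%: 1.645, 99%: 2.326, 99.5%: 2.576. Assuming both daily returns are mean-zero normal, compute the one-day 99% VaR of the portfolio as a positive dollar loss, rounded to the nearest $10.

$7,260

σ_p² = 0.25²·1.269² + 0.75²·3.24² + 2·0.49·0.25·0.75·1.269·3.24 = 6.7610 (%²).
σ_p = √6.7610 = 2.600%.
VaR = 2.326 × 2.600% = 6.048%; on $120,000 that is $7,258.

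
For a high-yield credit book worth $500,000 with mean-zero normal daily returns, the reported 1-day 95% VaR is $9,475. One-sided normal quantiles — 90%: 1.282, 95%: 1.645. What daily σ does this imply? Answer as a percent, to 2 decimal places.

VaR as a fraction: $9,475 / $500,000 = 1.895%.
σ = VaR / z = 1.895% / 1.645 = 1.152%.

1.15%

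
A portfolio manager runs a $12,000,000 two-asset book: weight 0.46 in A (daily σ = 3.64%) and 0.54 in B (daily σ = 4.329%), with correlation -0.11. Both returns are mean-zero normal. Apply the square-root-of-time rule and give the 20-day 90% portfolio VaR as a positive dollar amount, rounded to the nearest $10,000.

$1,870,000

σ_p = √(0.46²·3.64² + 0.54²·4.329² + 2·-0.11·0.46·0.54·3.64·4.329) = 2.722%.
σ_{20d} = 2.722% × √20 = 12.173%.
z(90%) = 1.282.
VaR = 1.282 × 12.173% = 15.606%; on $12,000,000 that is $1,872,720.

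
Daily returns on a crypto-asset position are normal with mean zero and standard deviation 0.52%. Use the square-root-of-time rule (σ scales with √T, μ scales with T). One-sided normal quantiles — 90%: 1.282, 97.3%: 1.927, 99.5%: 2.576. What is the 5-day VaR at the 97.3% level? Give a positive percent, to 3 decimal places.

2.241%

σ_{5d} = 0.52% × √5 = 1.163%.
VaR = 1.927 × 1.163% = 2.241%.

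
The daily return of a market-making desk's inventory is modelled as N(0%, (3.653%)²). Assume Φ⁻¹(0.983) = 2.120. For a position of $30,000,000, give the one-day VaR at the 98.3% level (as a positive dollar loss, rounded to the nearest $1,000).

$2,323,000

VaR = z·σ = 2.120 × 3.653% = 7.744%.
On $30,000,000: 0.07744 × $30,000,000 = $2,323,200.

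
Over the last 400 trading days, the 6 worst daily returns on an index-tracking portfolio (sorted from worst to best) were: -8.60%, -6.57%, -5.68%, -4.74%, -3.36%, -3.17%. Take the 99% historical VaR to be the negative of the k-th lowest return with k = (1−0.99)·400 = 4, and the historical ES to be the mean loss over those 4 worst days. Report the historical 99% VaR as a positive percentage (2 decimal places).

4.74%

k = 4; the 4th lowest return is -4.74%, so VaR = 4.74%.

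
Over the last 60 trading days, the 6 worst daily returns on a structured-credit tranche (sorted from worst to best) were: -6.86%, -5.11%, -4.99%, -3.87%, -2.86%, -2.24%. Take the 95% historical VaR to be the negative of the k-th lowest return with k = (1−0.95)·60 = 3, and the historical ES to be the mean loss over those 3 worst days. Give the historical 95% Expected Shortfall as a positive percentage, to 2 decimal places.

5.65%

The 3 worst returns sum to -16.96%.
ES = −(-16.96%) / 3 = 5.6533…% ≈ 5.65%.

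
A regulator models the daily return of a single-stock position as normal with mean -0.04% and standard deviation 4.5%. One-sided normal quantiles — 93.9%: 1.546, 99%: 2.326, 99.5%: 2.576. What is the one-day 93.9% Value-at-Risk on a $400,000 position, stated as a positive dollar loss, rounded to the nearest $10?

VaR = −μ + z·σ = −(-0.04%) + 1.546 × 4.5% = 6.997%.
On $400,000: 0.06997 × $400,000 = $27,988.

$27,990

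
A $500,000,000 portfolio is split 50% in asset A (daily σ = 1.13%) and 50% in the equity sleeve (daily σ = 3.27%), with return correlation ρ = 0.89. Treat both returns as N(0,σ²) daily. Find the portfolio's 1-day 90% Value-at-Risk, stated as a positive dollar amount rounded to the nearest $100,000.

$13,800,000

σ_p² = 0.5²·1.13² + 0.5²·3.27² + 2·0.89·0.5·0.5·1.13·3.27 = 4.6368 (%²).
σ_p = √4.6368 = 2.153%.
At 90%, z = 1.282.
VaR = 1.282 × 2.153% = 2.760%; on $500,000,000 that is $13,800,000.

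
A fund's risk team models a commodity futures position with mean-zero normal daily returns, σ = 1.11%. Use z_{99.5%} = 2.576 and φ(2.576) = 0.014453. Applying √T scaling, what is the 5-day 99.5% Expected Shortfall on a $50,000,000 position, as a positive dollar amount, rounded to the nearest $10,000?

$3,590,000

σ_{5d} = 1.11% × √5 = 2.482%.
ES multiplier = φ(z)/(1−α) = 0.014453/0.005 = 2.891.
ES = 2.482% × 2.891 = 7.175%; on $50,000,000: $3,587,500.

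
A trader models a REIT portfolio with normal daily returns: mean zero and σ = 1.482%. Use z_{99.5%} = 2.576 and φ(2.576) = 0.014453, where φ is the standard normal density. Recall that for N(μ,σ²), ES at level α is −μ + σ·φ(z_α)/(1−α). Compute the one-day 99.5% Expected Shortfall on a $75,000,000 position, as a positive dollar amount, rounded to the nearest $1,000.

Tail multiplier: φ(z)/(1−α) = 0.014453 / 0.005 = 2.891.
ES = 1.482% × 2.891 = 4.284%.
On $75,000,000: 0.04284 × $75,000,000 = $3,213,000.

$3,213,000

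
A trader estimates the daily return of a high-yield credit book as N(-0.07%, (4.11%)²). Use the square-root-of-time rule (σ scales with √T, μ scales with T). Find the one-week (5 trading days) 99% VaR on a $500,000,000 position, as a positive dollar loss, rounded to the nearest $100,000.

At 99%, z = 2.326.
σ_{5d} = 4.11% × √5 = 9.190%; μ_{5d} = 5 × -0.07% = -0.350%.
VaR = −(-0.350%) + 2.326 × 9.190% = 21.726%.
On $500,000,000: 0.21726 × $500,000,000 = $108,630,000.

$108,600,000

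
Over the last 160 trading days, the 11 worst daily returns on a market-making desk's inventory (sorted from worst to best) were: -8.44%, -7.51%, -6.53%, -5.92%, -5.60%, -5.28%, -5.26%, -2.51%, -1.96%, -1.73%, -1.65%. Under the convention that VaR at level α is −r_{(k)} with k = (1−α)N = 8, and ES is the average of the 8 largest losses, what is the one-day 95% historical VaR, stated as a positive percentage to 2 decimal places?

k = 8; the 8th lowest return is -2.51%, so VaR = 2.51%.

2.51%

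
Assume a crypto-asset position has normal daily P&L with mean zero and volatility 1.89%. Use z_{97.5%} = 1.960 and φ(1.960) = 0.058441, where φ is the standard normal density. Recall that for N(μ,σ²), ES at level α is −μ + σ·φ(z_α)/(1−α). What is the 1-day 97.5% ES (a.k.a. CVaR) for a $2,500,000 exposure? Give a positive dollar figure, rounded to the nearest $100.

Tail multiplier: φ(z)/(1−α) = 0.058441 / 0.025 = 2.338.
ES = 1.89% × 2.338 = 4.419%.
On $2,500,000: 0.04419 × $2,500,000 = $110,475.

$110,500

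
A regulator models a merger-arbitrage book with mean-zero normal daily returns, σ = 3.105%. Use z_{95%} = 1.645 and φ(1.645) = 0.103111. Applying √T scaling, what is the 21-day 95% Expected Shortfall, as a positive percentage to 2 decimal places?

σ_{21d} = 3.105% × √21 = 14.229%.
ES multiplier = φ(z)/(1−α) = 0.103111/0.05 = 2.062.
ES = 14.229% × 2.062 = 29.340%.

29.34%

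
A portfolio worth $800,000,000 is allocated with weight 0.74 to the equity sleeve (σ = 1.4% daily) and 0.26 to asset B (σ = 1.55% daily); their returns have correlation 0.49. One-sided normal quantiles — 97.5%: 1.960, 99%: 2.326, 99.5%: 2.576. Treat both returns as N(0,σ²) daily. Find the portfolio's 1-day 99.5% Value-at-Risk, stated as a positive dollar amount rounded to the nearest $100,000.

σ_p² = 0.74²·1.4² + 0.26²·1.55² + 2·0.49·0.74·0.26·1.4·1.55 = 1.6449 (%²).
σ_p = √1.6449 = 1.283%.
VaR = 2.576 × 1.283% = 3.305%; on $800,000,000 that is $26,440,000.

$26,400,000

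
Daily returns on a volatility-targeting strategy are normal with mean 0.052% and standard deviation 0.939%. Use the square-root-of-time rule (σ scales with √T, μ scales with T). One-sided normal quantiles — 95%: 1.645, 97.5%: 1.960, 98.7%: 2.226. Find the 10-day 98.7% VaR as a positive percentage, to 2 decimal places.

σ_{10d} = 0.939% × √10 = 2.969%; μ_{10d} = 10 × 0.052% = 0.520%.
VaR = −(0.520%) + 2.226 × 2.969% = 6.089%.

6.09%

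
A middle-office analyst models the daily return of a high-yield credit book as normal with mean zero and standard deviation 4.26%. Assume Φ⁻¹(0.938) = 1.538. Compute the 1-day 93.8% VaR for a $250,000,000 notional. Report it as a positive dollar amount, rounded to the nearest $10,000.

$16,380,000

VaR = z·σ = 1.538 × 4.26% = 6.552%.
On $250,000,000: 0.06552 × $250,000,000 = $16,380,000.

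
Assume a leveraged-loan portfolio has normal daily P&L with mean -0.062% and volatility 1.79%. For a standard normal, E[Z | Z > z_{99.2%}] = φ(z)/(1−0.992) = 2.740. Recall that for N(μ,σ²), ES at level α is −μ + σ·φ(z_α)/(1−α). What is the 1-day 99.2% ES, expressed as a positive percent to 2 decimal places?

4.97%

ES = −(-0.062%) + 1.79% × 2.740 = 4.967%.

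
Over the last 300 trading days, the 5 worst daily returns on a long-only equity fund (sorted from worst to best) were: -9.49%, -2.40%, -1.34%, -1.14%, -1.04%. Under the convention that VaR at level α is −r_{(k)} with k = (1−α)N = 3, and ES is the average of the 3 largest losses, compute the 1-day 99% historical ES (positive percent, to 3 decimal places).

4.410%

The 3 worst returns sum to -13.23%.
ES = −(-13.23%) / 3 = 4.41% ≈ 4.410%.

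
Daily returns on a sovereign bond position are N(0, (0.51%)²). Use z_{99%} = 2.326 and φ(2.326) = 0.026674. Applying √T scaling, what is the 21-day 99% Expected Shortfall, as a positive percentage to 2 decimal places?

σ_{21d} = 0.51% × √21 = 2.337%.
ES multiplier = φ(z)/(1−α) = 0.026674/0.01 = 2.667.
ES = 2.337% × 2.667 = 6.233%.

6.23%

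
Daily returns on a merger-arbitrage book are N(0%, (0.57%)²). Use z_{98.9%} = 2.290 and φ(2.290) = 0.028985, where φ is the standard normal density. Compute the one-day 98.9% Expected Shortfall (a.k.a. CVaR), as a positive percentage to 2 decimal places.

1.50%

Tail multiplier: φ(z)/(1−α) = 0.028985 / 0.011 = 2.635.
ES = 0.57% × 2.635 = 1.502%.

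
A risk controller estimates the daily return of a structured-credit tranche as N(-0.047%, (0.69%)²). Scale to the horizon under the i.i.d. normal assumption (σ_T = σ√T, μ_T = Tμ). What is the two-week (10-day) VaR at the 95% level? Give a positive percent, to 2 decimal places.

At 95%, z = 1.645.
σ_{10d} = 0.69% × √10 = 2.182%; μ_{10d} = 10 × -0.047% = -0.470%.
VaR = −(-0.470%) + 1.645 × 2.182% = 4.059%.

4.06%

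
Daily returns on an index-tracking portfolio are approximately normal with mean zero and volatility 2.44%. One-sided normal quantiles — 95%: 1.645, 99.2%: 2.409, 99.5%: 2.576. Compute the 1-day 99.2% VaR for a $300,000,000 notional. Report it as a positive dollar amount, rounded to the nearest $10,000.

$17,630,000

VaR = z·σ = 2.409 × 2.44% = 5.878%.
On $300,000,000: 0.05878 × $300,000,000 = $17,634,000.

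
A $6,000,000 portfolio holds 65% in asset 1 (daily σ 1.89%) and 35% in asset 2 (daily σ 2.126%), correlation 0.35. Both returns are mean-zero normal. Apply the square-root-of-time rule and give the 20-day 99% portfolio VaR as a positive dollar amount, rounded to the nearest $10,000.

σ_p = √(0.65²·1.89² + 0.35²·2.126² + 2·0.35·0.65·0.35·1.89·2.126) = 1.644%.
σ_{20d} = 1.644% × √20 = 7.352%.
z(99%) = 2.326.
VaR = 2.326 × 7.352% = 17.101%; on $6,000,000 that is $1,026,060.

$1,030,000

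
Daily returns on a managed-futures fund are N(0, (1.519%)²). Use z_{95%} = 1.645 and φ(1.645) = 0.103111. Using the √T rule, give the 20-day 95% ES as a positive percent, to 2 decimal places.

σ_{20d} = 1.519% × √20 = 6.793%.
ES multiplier = φ(z)/(1−α) = 0.103111/0.05 = 2.062.
ES = 6.793% × 2.062 = 14.007%.

14.01%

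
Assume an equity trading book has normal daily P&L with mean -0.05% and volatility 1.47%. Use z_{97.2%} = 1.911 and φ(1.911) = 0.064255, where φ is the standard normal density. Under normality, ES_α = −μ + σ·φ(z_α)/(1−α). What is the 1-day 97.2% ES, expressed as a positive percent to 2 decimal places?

Tail multiplier: φ(z)/(1−α) = 0.064255 / 0.028 = 2.295.
ES = −(-0.05%) + 1.47% × 2.295 = 3.424%.

3.42%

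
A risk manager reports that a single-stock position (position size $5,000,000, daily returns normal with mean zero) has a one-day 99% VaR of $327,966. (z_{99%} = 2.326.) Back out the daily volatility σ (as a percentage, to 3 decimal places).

VaR as a fraction: $327,966 / $5,000,000 = 6.559%.
σ = VaR / z = 6.559% / 2.326 = 2.820%.

2.820%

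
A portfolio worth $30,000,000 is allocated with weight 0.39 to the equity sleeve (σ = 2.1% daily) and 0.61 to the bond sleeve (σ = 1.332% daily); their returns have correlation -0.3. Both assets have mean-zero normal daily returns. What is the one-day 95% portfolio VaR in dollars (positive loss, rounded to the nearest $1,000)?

$476,000

σ_p² = 0.39²·2.1² + 0.61²·1.332² + 2·-0.3·0.39·0.61·2.1·1.332 = 0.9317 (%²).
σ_p = √0.9317 = 0.965%.
At 95%, z = 1.645.
VaR = 1.645 × 0.965% = 1.587%; on $30,000,000 that is $476,100.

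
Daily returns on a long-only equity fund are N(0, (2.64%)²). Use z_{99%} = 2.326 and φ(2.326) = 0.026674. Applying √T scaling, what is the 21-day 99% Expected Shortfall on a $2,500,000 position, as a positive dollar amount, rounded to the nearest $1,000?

σ_{21d} = 2.64% × √21 = 12.098%.
ES multiplier = φ(z)/(1−α) = 0.026674/0.01 = 2.667.
ES = 12.098% × 2.667 = 32.265%; on $2,500,000: $806,625.

$807,000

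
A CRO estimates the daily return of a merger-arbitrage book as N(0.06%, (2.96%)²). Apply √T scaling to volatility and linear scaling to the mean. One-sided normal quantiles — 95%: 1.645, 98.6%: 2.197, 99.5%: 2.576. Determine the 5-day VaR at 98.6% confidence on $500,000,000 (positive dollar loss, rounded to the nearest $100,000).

$71,200,000

σ_{5d} = 2.96% × √5 = 6.619%; μ_{5d} = 5 × 0.06% = 0.300%.
VaR = −(0.300%) + 2.197 × 6.619% = 14.242%.
On $500,000,000: 0.14242 × $500,000,000 = $71,210,000.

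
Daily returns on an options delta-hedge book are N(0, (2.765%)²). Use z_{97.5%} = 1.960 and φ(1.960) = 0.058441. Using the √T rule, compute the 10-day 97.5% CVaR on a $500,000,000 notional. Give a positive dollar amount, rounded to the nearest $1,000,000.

$102,000,000

σ_{10d} = 2.765% × √10 = 8.744%.
ES multiplier = φ(z)/(1−α) = 0.058441/0.025 = 2.338.
ES = 8.744% × 2.338 = 20.443%; on $500,000,000: $102,215,000.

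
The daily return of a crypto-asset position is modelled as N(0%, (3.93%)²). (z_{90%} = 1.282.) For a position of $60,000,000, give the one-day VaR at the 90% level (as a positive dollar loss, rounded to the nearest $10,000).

$3,020,000

VaR = z·σ = 1.282 × 3.93% = 5.038%.
On $60,000,000: 0.05038 × $60,000,000 = $3,022,800.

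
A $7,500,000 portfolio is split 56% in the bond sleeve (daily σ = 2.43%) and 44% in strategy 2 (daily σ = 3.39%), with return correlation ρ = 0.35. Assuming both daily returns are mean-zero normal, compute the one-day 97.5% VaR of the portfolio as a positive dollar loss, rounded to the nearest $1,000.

$345,000

σ_p² = 0.56²·2.43² + 0.44²·3.39² + 2·0.35·0.56·0.44·2.43·3.39 = 5.4975 (%²).
σ_p = √5.4975 = 2.345%.
At 97.5%, z = 1.960.
VaR = 1.960 × 2.345% = 4.596%; on $7,500,000 that is $344,700.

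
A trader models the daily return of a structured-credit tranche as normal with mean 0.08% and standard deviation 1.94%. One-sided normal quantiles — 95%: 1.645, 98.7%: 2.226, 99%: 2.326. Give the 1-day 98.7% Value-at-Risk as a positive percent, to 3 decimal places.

VaR = −μ + z·σ = −(0.08%) + 2.226 × 1.94% = 4.238%.

4.238%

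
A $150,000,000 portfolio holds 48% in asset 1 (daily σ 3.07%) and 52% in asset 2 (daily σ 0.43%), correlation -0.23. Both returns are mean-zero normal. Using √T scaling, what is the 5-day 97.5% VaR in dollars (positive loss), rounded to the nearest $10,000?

$9,460,000

σ_p = √(0.48²·3.07² + 0.52²·0.43² + 2·-0.23·0.48·0.52·3.07·0.43) = 1.439%.
σ_{5d} = 1.439% × √5 = 3.218%.
z(97.5%) = 1.960.
VaR = 1.960 × 3.218% = 6.307%; on $150,000,000 that is $9,460,500.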